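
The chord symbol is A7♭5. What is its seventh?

G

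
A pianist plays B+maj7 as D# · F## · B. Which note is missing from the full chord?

A#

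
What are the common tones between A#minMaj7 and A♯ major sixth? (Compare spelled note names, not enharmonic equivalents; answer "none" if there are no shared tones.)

A# E#

A#minMaj7: A# C# E# G##
A♯ major sixth: A# C## E# F##
Common to both → A#, E#.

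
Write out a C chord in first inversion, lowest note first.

E, G, C

In root position, C is C–E–G.
First inversion puts the third (E) in the bass.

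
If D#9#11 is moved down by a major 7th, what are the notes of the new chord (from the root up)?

A major 7th down from D# is E, so the new chord is E dominant ninth sharp eleven.
root → E
3rd (major 3rd) → G#
5th (perfect 5th) → B
7th (minor 7th) → D
9th (major 9th) → F#
11th (augmented 11th) → A#

E G# B D F# A#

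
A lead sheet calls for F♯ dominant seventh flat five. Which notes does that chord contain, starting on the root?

F-sharp – A-sharp – C – E

Root F-sharp, quality dominant seventh flat five:
- root: F-sharp
- major 3rd: A-sharp
- diminished 5th: C
- minor 7th: E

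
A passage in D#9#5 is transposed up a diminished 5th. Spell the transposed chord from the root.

A diminished 5th up from D♯ is A, so the new chord is A dominant ninth sharp five.
- root: A
- major 3rd: C♯
- augmented 5th: E♯
- minor 7th: G
- major 9th: B

A, C♯, E♯, G, B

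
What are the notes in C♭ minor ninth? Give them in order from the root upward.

Cb – Ebb – Gb – Bbb – Db

Root Cb, quality minor ninth:
Root: Cb
Minor 3rd (3rd): Ebb
Perfect 5th (5th): Gb
Minor 7th (7th): Bbb
Major 9th (9th): Db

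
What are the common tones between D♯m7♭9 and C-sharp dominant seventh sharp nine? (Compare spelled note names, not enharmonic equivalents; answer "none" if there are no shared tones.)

C#

D♯m7♭9: D# F# A# C# E
C-sharp dominant seventh sharp nine: C# E# G# B D##
Common to both → C#.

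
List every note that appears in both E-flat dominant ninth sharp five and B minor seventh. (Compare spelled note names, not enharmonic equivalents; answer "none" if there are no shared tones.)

B

E-flat dominant ninth sharp five = E♭, G, B, D♭, F.
B minor seventh = B, D, F♯, A.
Shared: B.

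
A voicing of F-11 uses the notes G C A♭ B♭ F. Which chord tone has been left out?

E♭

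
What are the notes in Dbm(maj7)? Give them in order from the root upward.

Db, Fb, Ab, C

Dbm(maj7): minor-major seventh on Db.
root → Db
3rd (minor 3rd) → Fb
5th (perfect 5th) → Ab
7th (major 7th) → C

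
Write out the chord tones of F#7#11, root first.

F# – A# – C# – E – B#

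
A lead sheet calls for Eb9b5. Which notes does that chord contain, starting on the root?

Root Eb, quality dominant ninth flat five:
- root: Eb
- major 3rd: G
- diminished 5th: Bbb
- minor 7th: Db
- major 9th: F

Eb – G – Bbb – Db – F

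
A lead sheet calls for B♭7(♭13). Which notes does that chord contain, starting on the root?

Bb – D – F – Ab – Gb

Root Bb, quality dominant seventh flat thirteen:
- root: Bb
- major 3rd: D
- perfect 5th: F
- minor 7th: Ab
- minor 13th: Gb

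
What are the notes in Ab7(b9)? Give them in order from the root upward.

Root Ab, quality dominant seventh flat nine:
- root: Ab
- major 3rd: C
- perfect 5th: Eb
- minor 7th: Gb
- minor 9th: Bbb

Ab  C  Eb  Gb  Bbb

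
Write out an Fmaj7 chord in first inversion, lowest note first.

In root position, Fmaj7 is F–A–C–E.
First inversion puts the third (A) in the bass.

A, C, E, F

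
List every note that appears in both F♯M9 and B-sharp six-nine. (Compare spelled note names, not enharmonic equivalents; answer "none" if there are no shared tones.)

none

F♯M9 = F#, A#, C#, E#, G#.
B-sharp six-nine = B#, D##, F##, G##, C##.
Shared: none.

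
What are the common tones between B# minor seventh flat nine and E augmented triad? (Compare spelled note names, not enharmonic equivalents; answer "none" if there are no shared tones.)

B# minor seventh flat nine = B-sharp, D-sharp, F-double-sharp, A-sharp, C-sharp.
E augmented triad = E, G-sharp, B-sharp.
Shared: B-sharp.

B-sharp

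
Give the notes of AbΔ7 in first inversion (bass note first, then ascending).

AbΔ7 = A♭–C–E♭–G; first inversion → third (C) lowest.

C – E♭ – G – A♭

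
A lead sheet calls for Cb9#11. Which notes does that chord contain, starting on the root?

Cb – Eb – Gb – Bbb – Db – F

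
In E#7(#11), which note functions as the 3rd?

Root of E#7(#11) = E#. The 3rd is a major 3rd: E# up a major 3rd → G##.

G##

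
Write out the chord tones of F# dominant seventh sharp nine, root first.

F♯ – A♯ – C♯ – E – G𝄪

Root F♯, quality dominant seventh sharp nine:
- root: F♯
- major 3rd: A♯
- perfect 5th: C♯
- minor 7th: E
- augmented 9th: G𝄪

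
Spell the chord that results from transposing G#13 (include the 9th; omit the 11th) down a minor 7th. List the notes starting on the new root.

A# – C## – E# – G# – B# – F##

G# down a minor 7th → A#. New chord: A# dominant thirteenth.
- root: A#
- major 3rd: C##
- perfect 5th: E#
- minor 7th: G#
- major 9th: B#
- major 13th: F##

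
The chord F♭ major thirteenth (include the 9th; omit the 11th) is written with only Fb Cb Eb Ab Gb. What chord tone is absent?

The full F♭ major thirteenth chord is Fb, Ab, Cb, Eb, Gb, Db.
Comparing with the voicing, the major 13th (13th) — Db — is absent.

Db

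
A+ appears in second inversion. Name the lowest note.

E♯

A+ = A–C♯–E♯. Second inversion → fifth in the bass = E♯.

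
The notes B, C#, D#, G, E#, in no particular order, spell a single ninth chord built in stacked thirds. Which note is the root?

C#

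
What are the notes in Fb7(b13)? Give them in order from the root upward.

Fb – Ab – Cb – Ebb – Dbb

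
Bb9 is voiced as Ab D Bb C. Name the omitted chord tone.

F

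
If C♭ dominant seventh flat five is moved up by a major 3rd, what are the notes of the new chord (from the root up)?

Eb G Bbb Db

Transposed root: Cb → Eb (major 3rd up). So we spell Eb dominant seventh flat five:
Eb — root
G — major 3rd
Bbb — diminished 5th
Db — minor 7th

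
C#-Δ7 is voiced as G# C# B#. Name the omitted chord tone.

E

The full C#-Δ7 chord is C#, E, G#, B#.
Comparing with the voicing, the minor 3rd (3rd) — E — is absent.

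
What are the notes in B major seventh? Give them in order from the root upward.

B, D#, F#, A#

B major seventh is a major seventh built on B.
B — root
D# — major 3rd
F# — perfect 5th
A# — major 7th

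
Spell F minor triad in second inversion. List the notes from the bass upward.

C  F  A-flat

In root position, F minor triad is F–A-flat–C.
Second inversion puts the fifth (C) in the bass.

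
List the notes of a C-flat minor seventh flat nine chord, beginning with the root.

Cb  Ebb  Gb  Bbb  Dbb

C-flat minor seventh flat nine is a minor seventh flat nine built on Cb.
Root: Cb
Minor 3rd (3rd): Ebb
Perfect 5th (5th): Gb
Minor 7th (7th): Bbb
Minor 9th (9th): Dbb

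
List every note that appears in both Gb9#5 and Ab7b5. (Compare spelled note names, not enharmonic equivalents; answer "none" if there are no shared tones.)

Gb9#5 = Gb, Bb, D, Fb, Ab.
Ab7b5 = Ab, C, Ebb, Gb.
Shared: Gb, Ab.

Gb  Ab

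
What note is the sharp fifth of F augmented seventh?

F augmented seventh is built on F; its 5th is an augmented 5th above the root.
A fifth above F uses the letter C, and the augmented 5th above F is C-sharp.

C-sharp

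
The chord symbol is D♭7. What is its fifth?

Ab

D♭7 is built on Db; its 5th is a perfect 5th above the root.
A fifth above D uses the letter A, and the perfect 5th above Db is Ab.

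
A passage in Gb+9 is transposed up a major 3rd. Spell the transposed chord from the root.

Gb up a major 3rd → Bb. New chord: Bb dominant ninth sharp five.
- root: Bb
- major 3rd: D
- augmented 5th: F#
- minor 7th: Ab
- major 9th: C

Bb, D, F#, Ab, C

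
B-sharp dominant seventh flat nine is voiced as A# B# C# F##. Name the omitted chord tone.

D##

The full B-sharp dominant seventh flat nine chord is B#, D##, F##, A#, C#.
Comparing with the voicing, the major 3rd (3rd) — D## — is absent.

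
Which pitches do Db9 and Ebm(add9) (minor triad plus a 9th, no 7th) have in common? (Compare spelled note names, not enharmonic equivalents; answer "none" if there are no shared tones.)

F  Eb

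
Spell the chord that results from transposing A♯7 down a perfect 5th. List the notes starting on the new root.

D#, F##, A#, C#

A# down a perfect 5th → D#. New chord: D# dominant seventh.
Root: D#
Major 3rd (3rd): F##
Perfect 5th (5th): A#
Minor 7th (7th): C#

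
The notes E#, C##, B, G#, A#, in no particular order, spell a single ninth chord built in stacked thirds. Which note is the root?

A#

Stacking in thirds gives A# – C## – E# – G# – B, so A# is the root — A# dominant seventh flat nine.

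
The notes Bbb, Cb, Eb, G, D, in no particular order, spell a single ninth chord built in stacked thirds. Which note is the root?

Stacking in thirds gives Cb – Eb – G – Bbb – D, so Cb is the root — Cb dominant seventh sharp nine sharp five.

Cb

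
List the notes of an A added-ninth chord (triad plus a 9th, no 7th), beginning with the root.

A  C♯  E  B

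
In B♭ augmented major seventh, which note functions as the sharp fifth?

Root of B♭ augmented major seventh = Bb. The 5th is an augmented 5th: Bb up an augmented 5th → F#.

F#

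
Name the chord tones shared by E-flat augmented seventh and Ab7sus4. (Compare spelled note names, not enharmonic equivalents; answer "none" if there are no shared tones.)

Eb Db

E-flat augmented seventh = Eb, G, B, Db.
Ab7sus4 = Ab, Db, Eb, Gb.
Shared: Eb, Db.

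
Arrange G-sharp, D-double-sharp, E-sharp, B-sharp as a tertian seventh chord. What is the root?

Stacking in thirds gives E-sharp – G-sharp – B-sharp – D-double-sharp, so E-sharp is the root — E-sharp minor-major seventh.

E-sharp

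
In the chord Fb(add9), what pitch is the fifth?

Cb

Fb(add9) is built on Fb; its 5th is a perfect 5th above the root.
A fifth above F uses the letter C, and the perfect 5th above Fb is Cb.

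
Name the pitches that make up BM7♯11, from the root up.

B, D#, F#, A#, E#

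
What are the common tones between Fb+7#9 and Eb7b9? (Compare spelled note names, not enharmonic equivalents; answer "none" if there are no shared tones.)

Fb+7#9 = Fb, Ab, C, Ebb, G.
Eb7b9 = Eb, G, Bb, Db, Fb.
Shared: Fb, G.

Fb – G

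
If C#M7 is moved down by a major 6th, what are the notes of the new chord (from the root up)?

E, G#, B, D#

Transposed root: C# → E (major 6th down). So we spell E major seventh:
E — root
G# — major 3rd
B — perfect 5th
D# — major 7th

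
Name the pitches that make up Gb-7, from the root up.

Gb, Bbb, Db, Fb

Root Gb, quality minor seventh:
Gb — root
Bbb — minor 3rd
Db — perfect 5th
Fb — minor 7th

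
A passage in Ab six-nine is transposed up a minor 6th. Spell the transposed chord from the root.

Transposed root: A-flat → F-flat (minor 6th up). So we spell F-flat six-nine:
- root: F-flat
- major 3rd: A-flat
- perfect 5th: C-flat
- major 6th: D-flat
- major 9th: G-flat

F-flat  A-flat  C-flat  D-flat  G-flat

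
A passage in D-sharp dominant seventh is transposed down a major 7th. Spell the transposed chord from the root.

D# down a major 7th → E. New chord: E dominant seventh.
- root: E
- major 3rd: G#
- perfect 5th: B
- minor 7th: D

E  G#  B  D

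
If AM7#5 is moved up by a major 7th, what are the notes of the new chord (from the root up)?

G#, B#, D##, F##

Transposed root: A → G# (major 7th up). So we spell G# augmented major seventh:
root → G#
3rd (major 3rd) → B#
5th (augmented 5th) → D##
7th (major 7th) → F##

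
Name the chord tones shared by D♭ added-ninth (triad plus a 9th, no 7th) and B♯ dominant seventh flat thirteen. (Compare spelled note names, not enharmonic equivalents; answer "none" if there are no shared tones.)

none

D♭ added-ninth: D-flat F A-flat E-flat
B♯ dominant seventh flat thirteen: B-sharp D-double-sharp F-double-sharp A-sharp G-sharp
Common to both → none.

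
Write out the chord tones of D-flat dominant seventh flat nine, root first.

D-flat, F, A-flat, C-flat, E-double-flat

D-flat dominant seventh flat nine is a dominant seventh flat nine built on D-flat.
D-flat — root
F — major 3rd
A-flat — perfect 5th
C-flat — minor 7th
E-double-flat — minor 9th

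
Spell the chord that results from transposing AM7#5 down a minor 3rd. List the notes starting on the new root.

F# – A# – C## – E#

Transposed root: A → F# (minor 3rd down). So we spell F# augmented major seventh:
Root: F#
Major 3rd (3rd): A#
Augmented 5th (5th): C##
Major 7th (7th): E#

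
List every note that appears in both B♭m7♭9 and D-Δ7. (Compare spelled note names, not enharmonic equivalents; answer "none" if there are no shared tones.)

B♭m7♭9: Bb Db F Ab Cb
D-Δ7: D F A C#
Common to both → F.

F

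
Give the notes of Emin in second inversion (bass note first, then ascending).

Emin = E–G–B; second inversion → fifth (B) lowest.

B, E, G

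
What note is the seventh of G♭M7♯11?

Root of G♭M7♯11 = G♭. The 7th is a major 7th: G♭ up a major 7th → F.

F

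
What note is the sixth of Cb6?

Cb6 is built on Cb; its 6th is a major 6th above the root.
A sixth above C uses the letter A, and the major 6th above Cb is Ab.

Ab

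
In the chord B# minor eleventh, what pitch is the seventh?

A-sharp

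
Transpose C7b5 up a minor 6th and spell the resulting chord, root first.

Ab C Ebb Gb

A minor 6th up from C is Ab, so the new chord is Ab dominant seventh flat five.
- root: Ab
- major 3rd: C
- diminished 5th: Ebb
- minor 7th: Gb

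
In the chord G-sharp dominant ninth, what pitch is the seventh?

F-sharp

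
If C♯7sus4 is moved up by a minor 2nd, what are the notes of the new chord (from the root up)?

D, G, A, C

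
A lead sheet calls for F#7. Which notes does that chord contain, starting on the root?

F#7 is a dominant seventh built on F#.
Root: F#
Major 3rd (3rd): A#
Perfect 5th (5th): C#
Minor 7th (7th): E

F#  A#  C#  E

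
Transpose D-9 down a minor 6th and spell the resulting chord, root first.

F#, A, C#, E, G#

D down a minor 6th → F#. New chord: F# minor ninth.
root → F#
3rd (minor 3rd) → A
5th (perfect 5th) → C#
7th (minor 7th) → E
9th (major 9th) → G#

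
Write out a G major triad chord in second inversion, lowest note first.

G major triad = G–B–D; second inversion → fifth (D) lowest.

D G B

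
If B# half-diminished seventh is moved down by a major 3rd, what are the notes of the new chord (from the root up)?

Transposed root: B# → G# (major 3rd down). So we spell G# half-diminished seventh:
root → G#
3rd (minor 3rd) → B
5th (diminished 5th) → D
7th (minor 7th) → F#

G#, B, D, F#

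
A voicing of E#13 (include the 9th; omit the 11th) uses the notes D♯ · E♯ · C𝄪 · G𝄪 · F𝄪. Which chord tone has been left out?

E#13 = E♯, G𝄪, B♯, D♯, F𝄪, C𝄪. The voicing lacks the 5th (perfect 5th), B♯.

B♯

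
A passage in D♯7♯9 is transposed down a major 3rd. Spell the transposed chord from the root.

D# down a major 3rd → B. New chord: B dominant seventh sharp nine.
- root: B
- major 3rd: D#
- perfect 5th: F#
- minor 7th: A
- augmented 9th: C##

B – D# – F# – A – C##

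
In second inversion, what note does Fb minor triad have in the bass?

C-flat

Fb minor triad in root position is F-flat–A-double-flat–C-flat.
Second inversion places the fifth in the bass, which is C-flat.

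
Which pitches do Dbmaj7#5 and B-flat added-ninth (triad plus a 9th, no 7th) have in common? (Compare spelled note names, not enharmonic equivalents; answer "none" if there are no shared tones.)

Dbmaj7#5: Db F A C
B-flat added-ninth: Bb D F C
Common to both → F, C.

F – C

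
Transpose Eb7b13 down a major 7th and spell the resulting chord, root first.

F♭  A♭  C♭  E𝄫  D𝄫

E♭ down a major 7th → F♭. New chord: F♭ dominant seventh flat thirteen.
F♭ — root
A♭ — major 3rd
C♭ — perfect 5th
E𝄫 — minor 7th
D𝄫 — minor 13th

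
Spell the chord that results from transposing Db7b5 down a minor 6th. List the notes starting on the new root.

A minor 6th down from D♭ is F, so the new chord is F dominant seventh flat five.
Root: F
Major 3rd (3rd): A
Diminished 5th (5th): C♭
Minor 7th (7th): E♭

F  A  C♭  E♭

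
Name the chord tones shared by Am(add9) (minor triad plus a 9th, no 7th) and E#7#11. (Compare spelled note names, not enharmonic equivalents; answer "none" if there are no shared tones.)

none

Am(add9): A C E B
E#7#11: E♯ G𝄪 B♯ D♯ A𝄪
Common to both → none.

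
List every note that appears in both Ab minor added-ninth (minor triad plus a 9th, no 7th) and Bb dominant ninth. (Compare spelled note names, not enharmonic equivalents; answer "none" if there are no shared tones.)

A-flat – B-flat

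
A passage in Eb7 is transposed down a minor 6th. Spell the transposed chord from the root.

G, B, D, F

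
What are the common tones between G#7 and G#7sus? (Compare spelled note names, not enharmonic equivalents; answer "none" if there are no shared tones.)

G#7 = G#, B#, D#, F#.
G#7sus = G#, C#, D#, F#.
Shared: G#, D#, F#.

G# – D# – F#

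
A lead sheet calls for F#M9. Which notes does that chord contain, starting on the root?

F# A# C# E# G#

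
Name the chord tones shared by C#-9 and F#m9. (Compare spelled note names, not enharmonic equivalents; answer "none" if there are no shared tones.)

C#, E, G#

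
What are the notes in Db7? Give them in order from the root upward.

D♭  F  A♭  C♭

Db7: dominant seventh on D♭.
- root: D♭
- major 3rd: F
- perfect 5th: A♭
- minor 7th: C♭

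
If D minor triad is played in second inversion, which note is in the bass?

D minor triad in root position is D–F–A.
Second inversion places the fifth in the bass, which is A.

A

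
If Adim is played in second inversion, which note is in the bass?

Adim = A–C–E♭. Second inversion → fifth in the bass = E♭.

E♭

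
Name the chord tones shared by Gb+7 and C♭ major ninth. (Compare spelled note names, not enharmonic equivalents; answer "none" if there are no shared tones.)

Gb Bb

Gb+7: Gb Bb D Fb
C♭ major ninth: Cb Eb Gb Bb Db
Common to both → Gb, Bb.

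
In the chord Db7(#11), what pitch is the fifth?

Ab

Root of Db7(#11) = Db. The 5th is a perfect 5th: Db up a perfect 5th → Ab.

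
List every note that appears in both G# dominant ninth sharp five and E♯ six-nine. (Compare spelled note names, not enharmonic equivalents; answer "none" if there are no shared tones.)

G# dominant ninth sharp five = G-sharp, B-sharp, D-double-sharp, F-sharp, A-sharp.
E♯ six-nine = E-sharp, G-double-sharp, B-sharp, C-double-sharp, F-double-sharp.
Shared: B-sharp.

B-sharp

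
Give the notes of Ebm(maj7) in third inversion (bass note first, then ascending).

D – Eb – Gb – Bb

In root position, Ebm(maj7) is Eb–Gb–Bb–D.
Third inversion puts the seventh (D) in the bass.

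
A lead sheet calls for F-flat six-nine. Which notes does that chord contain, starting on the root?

F-flat A-flat C-flat D-flat G-flat

F-flat six-nine: six-nine on F-flat.
- root: F-flat
- major 3rd: A-flat
- perfect 5th: C-flat
- major 6th: D-flat
- major 9th: G-flat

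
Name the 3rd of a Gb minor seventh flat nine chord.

B-double-flat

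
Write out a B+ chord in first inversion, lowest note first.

B+ = B–D#–F##; first inversion → third (D#) lowest.

D# – F## – B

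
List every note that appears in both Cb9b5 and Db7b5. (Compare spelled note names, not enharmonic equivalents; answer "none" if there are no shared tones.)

Cb9b5 = Cb, Eb, Gbb, Bbb, Db.
Db7b5 = Db, F, Abb, Cb.
Shared: Cb, Db.

Cb, Db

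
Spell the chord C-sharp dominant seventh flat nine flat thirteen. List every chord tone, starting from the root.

C-sharp dominant seventh flat nine flat thirteen: dominant seventh flat nine flat thirteen on C-sharp.
C-sharp — root
E-sharp — major 3rd
G-sharp — perfect 5th
B — minor 7th
D — minor 9th
A — minor 13th

C-sharp E-sharp G-sharp B D A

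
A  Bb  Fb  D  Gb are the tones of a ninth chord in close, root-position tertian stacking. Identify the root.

Gb

Arranged so that each adjacent pair is a third by letter name: Gb – Bb – D – Fb – A.
The bottom of that stack, Gb, is the root (this is Gb dominant seventh sharp nine sharp five).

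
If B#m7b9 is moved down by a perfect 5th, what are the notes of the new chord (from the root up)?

E#, G#, B#, D#, F#

Transposed root: B# → E# (perfect 5th down). So we spell E# minor seventh flat nine:
Root: E#
Minor 3rd (3rd): G#
Perfect 5th (5th): B#
Minor 7th (7th): D#
Minor 9th (9th): F#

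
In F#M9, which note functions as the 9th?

G#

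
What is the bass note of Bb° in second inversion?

F♭

Bb° = B♭–D♭–F♭. Second inversion → fifth in the bass = F♭.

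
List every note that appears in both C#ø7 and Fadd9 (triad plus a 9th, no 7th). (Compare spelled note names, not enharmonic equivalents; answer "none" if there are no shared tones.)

G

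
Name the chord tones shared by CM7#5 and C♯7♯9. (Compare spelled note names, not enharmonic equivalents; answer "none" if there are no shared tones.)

G#, B

CM7#5 = C, E, G#, B.
C♯7♯9 = C#, E#, G#, B, D##.
Shared: G#, B.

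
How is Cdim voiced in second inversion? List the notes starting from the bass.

In root position, Cdim is C–Eb–Gb.
Second inversion puts the fifth (Gb) in the bass.

Gb, C, Eb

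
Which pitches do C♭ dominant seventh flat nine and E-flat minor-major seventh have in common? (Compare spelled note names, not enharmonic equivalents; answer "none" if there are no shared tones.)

C♭ dominant seventh flat nine: C-flat E-flat G-flat B-double-flat D-double-flat
E-flat minor-major seventh: E-flat G-flat B-flat D
Common to both → E-flat, G-flat.

E-flat  G-flat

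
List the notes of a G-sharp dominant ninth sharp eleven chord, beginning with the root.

G-sharp dominant ninth sharp eleven is a dominant ninth sharp eleven built on G-sharp.
Root: G-sharp
Major 3rd (3rd): B-sharp
Perfect 5th (5th): D-sharp
Minor 7th (7th): F-sharp
Major 9th (9th): A-sharp
Augmented 11th (11th): C-double-sharp

G-sharp  B-sharp  D-sharp  F-sharp  A-sharp  C-double-sharp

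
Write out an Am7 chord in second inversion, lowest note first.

E, G, A, C

Am7 = A–C–E–G; second inversion → fifth (E) lowest.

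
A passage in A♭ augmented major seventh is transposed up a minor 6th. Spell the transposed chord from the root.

Ab up a minor 6th → Fb. New chord: Fb augmented major seventh.
root → Fb
3rd (major 3rd) → Ab
5th (augmented 5th) → C
7th (major 7th) → Eb

Fb  Ab  C  Eb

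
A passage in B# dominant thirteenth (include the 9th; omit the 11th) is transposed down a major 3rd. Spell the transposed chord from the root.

G#, B#, D#, F#, A#, E#

B# down a major 3rd → G#. New chord: G# dominant thirteenth.
- root: G#
- major 3rd: B#
- perfect 5th: D#
- minor 7th: F#
- major 9th: A#
- major 13th: E#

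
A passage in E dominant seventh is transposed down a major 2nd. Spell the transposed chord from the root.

A major 2nd down from E is D, so the new chord is D dominant seventh.
Root: D
Major 3rd (3rd): F#
Perfect 5th (5th): A
Minor 7th (7th): C

D, F#, A, C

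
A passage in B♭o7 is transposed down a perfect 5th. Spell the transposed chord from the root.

B♭ down a perfect 5th → E♭. New chord: E♭ diminished seventh.
- root: E♭
- minor 3rd: G♭
- diminished 5th: B𝄫
- diminished 7th: D𝄫

E♭ G♭ B𝄫 D𝄫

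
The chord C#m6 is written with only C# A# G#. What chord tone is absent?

E

The full C#m6 chord is C#, E, G#, A#.
Comparing with the voicing, the minor 3rd (3rd) — E — is absent.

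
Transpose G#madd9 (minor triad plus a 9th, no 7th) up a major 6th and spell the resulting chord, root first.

E♯  G♯  B♯  F𝄪

G♯ up a major 6th → E♯. New chord: E♯ minor added-ninth.
Root: E♯
Minor 3rd (3rd): G♯
Perfect 5th (5th): B♯
Major 9th (9th): F𝄪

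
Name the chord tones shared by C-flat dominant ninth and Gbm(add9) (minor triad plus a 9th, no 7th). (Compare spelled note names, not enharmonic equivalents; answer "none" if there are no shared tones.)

Gb  Bbb  Db

C-flat dominant ninth: Cb Eb Gb Bbb Db
Gbm(add9): Gb Bbb Db Ab
Common to both → Gb, Bbb, Db.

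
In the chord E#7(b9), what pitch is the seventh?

D#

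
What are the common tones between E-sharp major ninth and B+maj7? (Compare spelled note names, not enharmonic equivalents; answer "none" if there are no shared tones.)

E-sharp major ninth: E# G## B# D## F##
B+maj7: B D# F## A#
Common to both → F##.

F##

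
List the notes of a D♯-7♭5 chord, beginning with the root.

D♯-7♭5: half-diminished seventh on D♯.
- root: D♯
- minor 3rd: F♯
- diminished 5th: A
- minor 7th: C♯

D♯ – F♯ – A – C♯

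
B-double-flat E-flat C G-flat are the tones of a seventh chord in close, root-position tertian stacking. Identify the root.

Stacking in thirds gives C – E-flat – G-flat – B-double-flat, so C is the root — C diminished seventh.

C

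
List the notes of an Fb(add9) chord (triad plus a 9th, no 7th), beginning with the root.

Fb, Ab, Cb, Gb

Fb(add9): added-ninth on Fb.
Root: Fb
Major 3rd (3rd): Ab
Perfect 5th (5th): Cb
Major 9th (9th): Gb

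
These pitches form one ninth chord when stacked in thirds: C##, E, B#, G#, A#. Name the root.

A#

Stacking in thirds gives A# – C## – E – G# – B#, so A# is the root — A# dominant ninth flat five.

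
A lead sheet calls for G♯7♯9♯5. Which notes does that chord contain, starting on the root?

G#  B#  D##  F#  A##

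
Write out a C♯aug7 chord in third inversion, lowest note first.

B – C♯ – E♯ – G𝄪

In root position, C♯aug7 is C♯–E♯–G𝄪–B.
Third inversion puts the seventh (B) in the bass.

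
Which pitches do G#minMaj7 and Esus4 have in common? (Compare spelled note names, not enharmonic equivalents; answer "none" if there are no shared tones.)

G#minMaj7: G♯ B D♯ F𝄪
Esus4: E A B
Common to both → B.

B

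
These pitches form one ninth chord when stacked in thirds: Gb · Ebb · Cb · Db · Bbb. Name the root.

Cb

Stacking in thirds gives Cb – Ebb – Gb – Bbb – Db, so Cb is the root — Cb minor ninth.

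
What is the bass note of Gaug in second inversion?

Gaug = G–B–D#. Second inversion → fifth in the bass = D#.

D#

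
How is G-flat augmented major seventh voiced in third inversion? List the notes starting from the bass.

F – Gb – Bb – D

In root position, G-flat augmented major seventh is Gb–Bb–D–F.
Third inversion puts the seventh (F) in the bass.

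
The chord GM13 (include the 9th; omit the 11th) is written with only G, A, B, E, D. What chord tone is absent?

GM13 = G, B, D, F#, A, E. The voicing lacks the 7th (major 7th), F#.

F#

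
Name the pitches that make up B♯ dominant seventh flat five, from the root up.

B♯ D𝄪 F♯ A♯

B♯ dominant seventh flat five is a dominant seventh flat five built on B♯.
root → B♯
3rd (major 3rd) → D𝄪
5th (diminished 5th) → F♯
7th (minor 7th) → A♯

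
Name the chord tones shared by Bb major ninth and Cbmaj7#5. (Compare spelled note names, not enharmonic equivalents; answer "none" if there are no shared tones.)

Bb

Bb major ninth = Bb, D, F, A, C.
Cbmaj7#5 = Cb, Eb, G, Bb.
Shared: Bb.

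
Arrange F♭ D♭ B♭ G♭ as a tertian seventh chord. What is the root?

Arranged so that each adjacent pair is a third by letter name: G♭ – B♭ – D♭ – F♭.
The bottom of that stack, G♭, is the root (this is G♭ dominant seventh).

G♭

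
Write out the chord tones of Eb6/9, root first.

Eb – G – Bb – C – F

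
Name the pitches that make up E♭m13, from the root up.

E♭ – G♭ – B♭ – D♭ – F – A♭ – C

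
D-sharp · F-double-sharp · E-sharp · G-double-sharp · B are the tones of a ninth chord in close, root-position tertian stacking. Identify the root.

Stacking in thirds gives E-sharp – G-double-sharp – B – D-sharp – F-double-sharp, so E-sharp is the root — E-sharp dominant ninth flat five.

E-sharp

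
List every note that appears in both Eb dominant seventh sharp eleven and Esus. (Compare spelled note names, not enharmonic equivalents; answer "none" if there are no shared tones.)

Eb dominant seventh sharp eleven: Eb G Bb Db A
Esus: E A B
Common to both → A.

A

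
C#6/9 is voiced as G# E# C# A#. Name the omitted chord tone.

The full C#6/9 chord is C#, E#, G#, A#, D#.
Comparing with the voicing, the major 9th (9th) — D# — is absent.

D#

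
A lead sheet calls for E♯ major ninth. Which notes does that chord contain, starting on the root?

E♯ major ninth is a major ninth built on E-sharp.
root → E-sharp
3rd (major 3rd) → G-double-sharp
5th (perfect 5th) → B-sharp
7th (major 7th) → D-double-sharp
9th (major 9th) → F-double-sharp

E-sharp, G-double-sharp, B-sharp, D-double-sharp, F-double-sharp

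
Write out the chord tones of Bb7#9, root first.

Bb D F Ab C#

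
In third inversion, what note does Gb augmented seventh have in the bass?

F-flat

Gb augmented seventh in root position is G-flat–B-flat–D–F-flat.
Third inversion places the seventh in the bass, which is F-flat.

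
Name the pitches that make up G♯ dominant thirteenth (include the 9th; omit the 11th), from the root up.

G♯ dominant thirteenth: dominant thirteenth on G#.
Root: G#
Major 3rd (3rd): B#
Perfect 5th (5th): D#
Minor 7th (7th): F#
Major 9th (9th): A#
Major 13th (13th): E#

G#  B#  D#  F#  A#  E#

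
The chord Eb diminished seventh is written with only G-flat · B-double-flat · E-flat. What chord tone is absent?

D-double-flat

Eb diminished seventh = E-flat, G-flat, B-double-flat, D-double-flat. The voicing lacks the 7th (diminished 7th), D-double-flat.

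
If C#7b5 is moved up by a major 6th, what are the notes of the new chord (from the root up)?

A# C## E G#

Transposed root: C# → A# (major 6th up). So we spell A# dominant seventh flat five:
A# — root
C## — major 3rd
E — diminished 5th
G# — minor 7th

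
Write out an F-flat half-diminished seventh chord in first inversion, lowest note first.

A-double-flat  C-double-flat  E-double-flat  F-flat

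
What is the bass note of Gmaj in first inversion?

B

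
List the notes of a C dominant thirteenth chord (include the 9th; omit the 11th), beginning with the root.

C, E, G, B-flat, D, A

Root C, quality dominant thirteenth:
- root: C
- major 3rd: E
- perfect 5th: G
- minor 7th: B-flat
- major 9th: D
- major 13th: A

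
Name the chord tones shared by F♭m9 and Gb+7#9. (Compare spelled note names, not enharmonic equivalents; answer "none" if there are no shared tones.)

Fb, Gb

F♭m9: Fb Abb Cb Ebb Gb
Gb+7#9: Gb Bb D Fb A
Common to both → Fb, Gb.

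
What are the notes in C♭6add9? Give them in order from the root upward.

C♭6add9: six-nine on C♭.
Root: C♭
Major 3rd (3rd): E♭
Perfect 5th (5th): G♭
Major 6th (6th): A♭
Major 9th (9th): D♭

C♭, E♭, G♭, A♭, D♭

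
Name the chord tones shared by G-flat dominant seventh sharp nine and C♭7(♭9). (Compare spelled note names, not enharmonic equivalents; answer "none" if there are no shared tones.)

G♭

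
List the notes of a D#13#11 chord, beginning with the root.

D#, F##, A#, C#, E#, G##, B#

D#13#11 is a dominant thirteenth sharp eleven built on D#.
Root: D#
Major 3rd (3rd): F##
Perfect 5th (5th): A#
Minor 7th (7th): C#
Major 9th (9th): E#
Augmented 11th (11th): G##
Major 13th (13th): B#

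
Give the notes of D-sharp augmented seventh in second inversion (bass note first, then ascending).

A𝄪 – C♯ – D♯ – F𝄪

D-sharp augmented seventh = D♯–F𝄪–A𝄪–C♯; second inversion → fifth (A𝄪) lowest.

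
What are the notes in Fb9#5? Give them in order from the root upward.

Fb9#5: dominant ninth sharp five on Fb.
Fb — root
Ab — major 3rd
C — augmented 5th
Ebb — minor 7th
Gb — major 9th

Fb, Ab, C, Ebb, Gb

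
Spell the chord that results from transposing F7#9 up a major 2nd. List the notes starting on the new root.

Transposed root: F → G (major 2nd up). So we spell G dominant seventh sharp nine:
- root: G
- major 3rd: B
- perfect 5th: D
- minor 7th: F
- augmented 9th: A#

G, B, D, F, A#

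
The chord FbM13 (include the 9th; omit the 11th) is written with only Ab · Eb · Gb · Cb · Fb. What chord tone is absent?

The full FbM13 chord is Fb, Ab, Cb, Eb, Gb, Db.
Comparing with the voicing, the major 13th (13th) — Db — is absent.

Db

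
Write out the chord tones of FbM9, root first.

FbM9 is a major ninth built on Fb.
- root: Fb
- major 3rd: Ab
- perfect 5th: Cb
- major 7th: Eb
- major 9th: Gb

Fb, Ab, Cb, Eb, Gb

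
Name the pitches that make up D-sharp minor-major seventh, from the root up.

D-sharp, F-sharp, A-sharp, C-double-sharp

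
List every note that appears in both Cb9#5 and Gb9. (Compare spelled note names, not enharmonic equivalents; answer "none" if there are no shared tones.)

Db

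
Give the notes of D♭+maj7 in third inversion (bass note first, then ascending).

In root position, D♭+maj7 is Db–F–A–C.
Third inversion puts the seventh (C) in the bass.

C – Db – F – A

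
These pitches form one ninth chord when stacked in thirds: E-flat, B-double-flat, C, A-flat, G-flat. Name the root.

Arranged so that each adjacent pair is a third by letter name: A-flat – C – E-flat – G-flat – B-double-flat.
The bottom of that stack, A-flat, is the root (this is A-flat dominant seventh flat nine).

A-flat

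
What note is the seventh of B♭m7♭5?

Ab

B♭m7♭5 is built on Bb; its 7th is a minor 7th above the root.
A seventh above B uses the letter A, and the minor 7th above Bb is Ab.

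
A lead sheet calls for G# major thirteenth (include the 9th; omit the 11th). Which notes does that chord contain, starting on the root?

Root G♯, quality major thirteenth:
root → G♯
3rd (major 3rd) → B♯
5th (perfect 5th) → D♯
7th (major 7th) → F𝄪
9th (major 9th) → A♯
13th (major 13th) → E♯

G♯, B♯, D♯, F𝄪, A♯, E♯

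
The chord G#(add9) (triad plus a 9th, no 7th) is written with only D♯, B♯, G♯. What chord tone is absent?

G#(add9) = G♯, B♯, D♯, A♯. The voicing lacks the 9th (major 9th), A♯.

A♯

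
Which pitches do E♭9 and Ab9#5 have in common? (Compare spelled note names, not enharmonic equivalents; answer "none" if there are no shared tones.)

B♭

E♭9 = E♭, G, B♭, D♭, F.
Ab9#5 = A♭, C, E, G♭, B♭.
Shared: B♭.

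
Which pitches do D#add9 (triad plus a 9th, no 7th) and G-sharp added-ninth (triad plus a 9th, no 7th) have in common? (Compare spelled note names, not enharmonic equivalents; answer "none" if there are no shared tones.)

D#  A#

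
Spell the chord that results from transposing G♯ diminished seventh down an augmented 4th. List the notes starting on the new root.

Transposed root: G-sharp → D (augmented 4th down). So we spell D diminished seventh:
root → D
3rd (minor 3rd) → F
5th (diminished 5th) → A-flat
7th (diminished 7th) → C-flat

D F A-flat C-flat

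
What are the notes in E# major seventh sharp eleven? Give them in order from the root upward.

E# major seventh sharp eleven: major seventh sharp eleven on E-sharp.
- root: E-sharp
- major 3rd: G-double-sharp
- perfect 5th: B-sharp
- major 7th: D-double-sharp
- augmented 11th: A-double-sharp

E-sharp G-double-sharp B-sharp D-double-sharp A-double-sharp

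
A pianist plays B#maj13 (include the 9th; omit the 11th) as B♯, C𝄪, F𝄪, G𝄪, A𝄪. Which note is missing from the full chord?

D𝄪

The full B#maj13 chord is B♯, D𝄪, F𝄪, A𝄪, C𝄪, G𝄪.
Comparing with the voicing, the major 3rd (3rd) — D𝄪 — is absent.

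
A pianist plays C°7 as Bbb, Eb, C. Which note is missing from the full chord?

Gb

The full C°7 chord is C, Eb, Gb, Bbb.
Comparing with the voicing, the diminished 5th (5th) — Gb — is absent.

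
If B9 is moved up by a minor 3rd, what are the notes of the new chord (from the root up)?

D F# A C E

Transposed root: B → D (minor 3rd up). So we spell D dominant ninth:
Root: D
Major 3rd (3rd): F#
Perfect 5th (5th): A
Minor 7th (7th): C
Major 9th (9th): E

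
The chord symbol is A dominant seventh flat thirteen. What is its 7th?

G

A dominant seventh flat thirteen is built on A; its 7th is a minor 7th above the root.
A seventh above A uses the letter G, and the minor 7th above A is G.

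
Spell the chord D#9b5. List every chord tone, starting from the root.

D#9b5: dominant ninth flat five on D#.
Root: D#
Major 3rd (3rd): F##
Diminished 5th (5th): A
Minor 7th (7th): C#
Major 9th (9th): E#

D#, F##, A, C#, E#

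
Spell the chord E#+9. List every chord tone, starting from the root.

E#, G##, B##, D#, F##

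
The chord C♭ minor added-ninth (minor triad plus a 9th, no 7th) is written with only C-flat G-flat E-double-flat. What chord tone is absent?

C♭ minor added-ninth = C-flat, E-double-flat, G-flat, D-flat. The voicing lacks the 9th (major 9th), D-flat.

D-flat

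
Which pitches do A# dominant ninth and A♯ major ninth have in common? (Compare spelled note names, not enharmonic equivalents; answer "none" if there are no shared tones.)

A-sharp, C-double-sharp, E-sharp, B-sharp

A# dominant ninth = A-sharp, C-double-sharp, E-sharp, G-sharp, B-sharp.
A♯ major ninth = A-sharp, C-double-sharp, E-sharp, G-double-sharp, B-sharp.
Shared: A-sharp, C-double-sharp, E-sharp, B-sharp.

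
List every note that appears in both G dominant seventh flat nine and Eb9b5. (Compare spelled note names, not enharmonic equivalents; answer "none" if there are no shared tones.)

G dominant seventh flat nine: G B D F A♭
Eb9b5: E♭ G B𝄫 D♭ F
Common to both → G, F.

G, F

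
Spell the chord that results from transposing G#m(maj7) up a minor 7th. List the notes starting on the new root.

F#, A, C#, E#

Transposed root: G# → F# (minor 7th up). So we spell F# minor-major seventh:
root → F#
3rd (minor 3rd) → A
5th (perfect 5th) → C#
7th (major 7th) → E#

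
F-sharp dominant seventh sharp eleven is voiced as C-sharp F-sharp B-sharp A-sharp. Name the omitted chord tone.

F-sharp dominant seventh sharp eleven = F-sharp, A-sharp, C-sharp, E, B-sharp. The voicing lacks the 7th (minor 7th), E.

E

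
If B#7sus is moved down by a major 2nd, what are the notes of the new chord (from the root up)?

A# – D# – E# – G#

Transposed root: B# → A# (major 2nd down). So we spell A# dominant seventh suspended fourth:
Root: A#
Perfect 4th (4th): D#
Perfect 5th (5th): E#
Minor 7th (7th): G#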